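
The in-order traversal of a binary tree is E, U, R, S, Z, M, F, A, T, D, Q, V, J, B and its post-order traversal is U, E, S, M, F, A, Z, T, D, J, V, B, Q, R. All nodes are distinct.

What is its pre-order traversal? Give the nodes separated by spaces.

The last element of post-order is the root; it splits in-order into left and right subtrees.
Root R: left subtree has 2 nodes {E, U}, right has 11 {S, Z, M, F, A, T, D, Q, V, J, B}.
  Root E: left subtree has 0 nodes { }, right has 1 {U}.
  Root Q: left subtree has 7 nodes {S, Z, M, F, A, T, D}, right has 3 {V, J, B}.
    Root D: left subtree has 6 nodes {S, Z, M, F, A, T}, right has 0 { }.
      Root T: left subtree has 5 nodes {S, Z, M, F, A}, right has 0 { }.
        Root Z: left subtree has 1 node {S}, right has 3 {M, F, A}.
          Root A: left subtree has 2 nodes {M, F}, right has 0 { }.
            Root F: left subtree has 1 node {M}, right has 0 { }.
    Root B: left subtree has 2 nodes {V, J}, right has 0 { }.
      Root V: left subtree has 0 nodes { }, right has 1 {J}.

R E U Q D T Z S A F M B V J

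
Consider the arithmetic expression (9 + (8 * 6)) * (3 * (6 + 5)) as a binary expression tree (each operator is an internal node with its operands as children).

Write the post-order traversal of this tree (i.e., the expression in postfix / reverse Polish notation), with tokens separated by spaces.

Post-order on an expression tree gives postfix notation: for each operator, emit left operand, right operand, then the operator.

9 8 6 * + 3 6 5 + * *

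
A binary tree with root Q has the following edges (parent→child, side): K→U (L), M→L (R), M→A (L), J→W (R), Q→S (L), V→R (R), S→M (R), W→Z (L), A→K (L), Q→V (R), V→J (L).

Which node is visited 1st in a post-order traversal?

U

Post-order visits the left subtree, then the right subtree, then the node.
At Q: go left to S.
  At S: no left child.
  At S: go right to M.
    At M: go left to A.
      At A: go left to K.
        At K: go left to U.
          U is a leaf — visit U.
        At K: no right child.
        Visit K.
      At A: no right child.
      Visit A.
    At M: go right to L.
      L is a leaf — visit L.
    Visit M.
  Visit S.
At Q: go right to V.
  At V: go left to J.
    At J: no left child.
    At J: go right to W.
      At W: go left to Z.
        Z is a leaf — visit Z.
      At W: no right child.
      Visit W.
    Visit J.
  At V: go right to R.
    R is a leaf — visit R.
  Visit V.
Visit Q.
Full post-order sequence: U, K, A, L, M, S, Z, W, J, R, V, Q.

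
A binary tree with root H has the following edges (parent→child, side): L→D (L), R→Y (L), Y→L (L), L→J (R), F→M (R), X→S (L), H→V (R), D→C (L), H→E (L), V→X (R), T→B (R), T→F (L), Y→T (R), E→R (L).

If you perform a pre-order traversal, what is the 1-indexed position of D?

Pre-order visits the node, then its left subtree, then its right subtree.
Visit H.
At H: go left to E.
  Visit E.
  At E: go left to R.
    Visit R.
    At R: go left to Y.
      Visit Y.
      At Y: go left to L.
        Visit L.
        At L: go left to D.
          Visit D.
          At D: go left to C.
            C is a leaf — visit C.
          At D: no right child.
        At L: go right to J.
          J is a leaf — visit J.
      At Y: go right to T.
        Visit T.
        At T: go left to F.
          Visit F.
          At F: no left child.
          At F: go right to M.
            M is a leaf — visit M.
        At T: go right to B.
          B is a leaf — visit B.
    At R: no right child.
  At E: no right child.
At H: go right to V.
  Visit V.
  At V: no left child.
  At V: go right to X.
    Visit X.
    At X: go left to S.
      S is a leaf — visit S.
    At X: no right child.
Full pre-order sequence: H, E, R, Y, L, D, C, J, T, F, M, B, V, X, S.

6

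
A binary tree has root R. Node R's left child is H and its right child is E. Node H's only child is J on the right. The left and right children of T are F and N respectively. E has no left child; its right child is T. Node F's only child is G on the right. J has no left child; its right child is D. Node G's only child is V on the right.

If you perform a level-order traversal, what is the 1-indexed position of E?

Level-order visits nodes level by level from the root, left to right within each level.
Level 0: R
Level 1: H, E
Level 2: J, T
Level 3: D, F, N
Level 4: G
Level 5: V
Full level-order sequence: R, H, E, J, T, D, F, N, G, V.

3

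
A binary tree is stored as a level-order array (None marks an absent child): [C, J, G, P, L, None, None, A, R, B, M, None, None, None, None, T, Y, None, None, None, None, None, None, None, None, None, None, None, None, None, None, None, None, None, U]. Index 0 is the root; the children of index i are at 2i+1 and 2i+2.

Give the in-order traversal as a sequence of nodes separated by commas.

In-order visits the left subtree, then the node, then the right subtree.
At C: go left to J.
  At J: go left to P.
    At P: go left to A.
      At A: go left to T.
        T is a leaf — visit T.
      Visit A.
      At A: go right to Y.
        At Y: no left child.
        Visit Y.
        At Y: go right to U.
          U is a leaf — visit U.
    Visit P.
    At P: go right to R.
      R is a leaf — visit R.
  Visit J.
  At J: go right to L.
    At L: go left to B.
      B is a leaf — visit B.
    Visit L.
    At L: go right to M.
      M is a leaf — visit M.
Visit C.
At C: go right to G.
  G is a leaf — visit G.

T, A, Y, U, P, R, J, B, L, M, C, G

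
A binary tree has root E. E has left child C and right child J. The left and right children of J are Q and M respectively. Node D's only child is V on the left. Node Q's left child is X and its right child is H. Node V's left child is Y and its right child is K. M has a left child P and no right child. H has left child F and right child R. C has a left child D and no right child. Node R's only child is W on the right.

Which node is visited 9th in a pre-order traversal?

Pre-order visits the node, then its left subtree, then its right subtree.
Visit E.
At E: go left to C.
  Visit C.
  At C: go left to D.
    Visit D.
    At D: go left to V.
      Visit V.
      At V: go left to Y.
        Y is a leaf — visit Y.
      At V: go right to K.
        K is a leaf — visit K.
    At D: no right child.
  At C: no right child.
At E: go right to J.
  Visit J.
  At J: go left to Q.
    Visit Q.
    At Q: go left to X.
      X is a leaf — visit X.
    At Q: go right to H.
      Visit H.
      At H: go left to F.
        F is a leaf — visit F.
      At H: go right to R.
        Visit R.
        At R: no left child.
        At R: go right to W.
          W is a leaf — visit W.
  At J: go right to M.
    Visit M.
    At M: go left to P.
      P is a leaf — visit P.
    At M: no right child.
Full pre-order sequence: E, C, D, V, Y, K, J, Q, X, H, F, R, W, M, P.

X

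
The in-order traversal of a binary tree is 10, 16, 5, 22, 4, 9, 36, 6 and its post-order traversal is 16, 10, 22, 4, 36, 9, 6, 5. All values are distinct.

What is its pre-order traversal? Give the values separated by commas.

5, 10, 16, 6, 9, 4, 22, 36

The last element of post-order is the root; it splits in-order into left and right subtrees.
Root 5: left subtree has 2 nodes {10, 16}, right has 5 {22, 4, 9, 36, 6}.
  Root 10: left subtree has 0 nodes { }, right has 1 {16}.
  Root 6: left subtree has 4 nodes {22, 4, 9, 36}, right has 0 { }.
    Root 9: left subtree has 2 nodes {22, 4}, right has 1 {36}.
      Root 4: left subtree has 1 node {22}, right has 0 { }.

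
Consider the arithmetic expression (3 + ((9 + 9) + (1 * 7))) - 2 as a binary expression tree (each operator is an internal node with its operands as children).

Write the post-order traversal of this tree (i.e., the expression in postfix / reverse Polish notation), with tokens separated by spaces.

3 9 9 + 1 7 * + + 2 -

Post-order on an expression tree gives postfix notation: for each operator, emit left operand, right operand, then the operator.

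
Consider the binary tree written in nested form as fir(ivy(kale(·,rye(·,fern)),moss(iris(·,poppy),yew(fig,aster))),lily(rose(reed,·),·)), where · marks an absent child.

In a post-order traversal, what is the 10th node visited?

Post-order visits the left subtree, then the right subtree, then the node.
At fir: go left to ivy.
  At ivy: go left to kale.
    At kale: no left child.
    At kale: go right to rye.
      At rye: no left child.
      At rye: go right to fern.
        fern is a leaf — visit fern.
      Visit rye.
    Visit kale.
  At ivy: go right to moss.
    At moss: go left to iris.
      At iris: no left child.
      At iris: go right to poppy.
        poppy is a leaf — visit poppy.
      Visit iris.
    At moss: go right to yew.
      At yew: go left to fig.
        fig is a leaf — visit fig.
      At yew: go right to aster.
        aster is a leaf — visit aster.
      Visit yew.
    Visit moss.
  Visit ivy.
At fir: go right to lily.
  At lily: go left to rose.
    At rose: go left to reed.
      reed is a leaf — visit reed.
    At rose: no right child.
    Visit rose.
  At lily: no right child.
  Visit lily.
Visit fir.
Full post-order sequence: fern, rye, kale, poppy, iris, fig, aster, yew, moss, ivy, reed, rose, lily, fir.

ivy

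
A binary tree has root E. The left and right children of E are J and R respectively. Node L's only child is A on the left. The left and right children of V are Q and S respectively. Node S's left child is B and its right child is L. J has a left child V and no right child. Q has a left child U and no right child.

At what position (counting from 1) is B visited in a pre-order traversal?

7

Pre-order visits the node, then its left subtree, then its right subtree.
Visit E.
At E: go left to J.
  Visit J.
  At J: go left to V.
    Visit V.
    At V: go left to Q.
      Visit Q.
      At Q: go left to U.
        U is a leaf — visit U.
      At Q: no right child.
    At V: go right to S.
      Visit S.
      At S: go left to B.
        B is a leaf — visit B.
      At S: go right to L.
        Visit L.
        At L: go left to A.
          A is a leaf — visit A.
        At L: no right child.
  At J: no right child.
At E: go right to R.
  R is a leaf — visit R.
Full pre-order sequence: E, J, V, Q, U, S, B, L, A, R.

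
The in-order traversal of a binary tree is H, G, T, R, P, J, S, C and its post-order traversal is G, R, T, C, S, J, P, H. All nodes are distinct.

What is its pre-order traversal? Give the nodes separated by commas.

The last element of post-order is the root; it splits in-order into left and right subtrees.
Root H: left subtree has 0 nodes { }, right has 7 {G, T, R, P, J, S, C}.
  Root P: left subtree has 3 nodes {G, T, R}, right has 3 {J, S, C}.
    Root T: left subtree has 1 node {G}, right has 1 {R}.
    Root J: left subtree has 0 nodes { }, right has 2 {S, C}.
      Root S: left subtree has 0 nodes { }, right has 1 {C}.

H, P, T, G, R, J, S, C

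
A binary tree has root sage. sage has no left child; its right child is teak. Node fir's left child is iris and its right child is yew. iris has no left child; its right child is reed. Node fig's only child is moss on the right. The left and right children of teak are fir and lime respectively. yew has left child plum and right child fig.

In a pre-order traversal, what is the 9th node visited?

moss

Pre-order visits the node, then its left subtree, then its right subtree.
Visit sage.
At sage: no left child.
At sage: go right to teak.
  Visit teak.
  At teak: go left to fir.
    Visit fir.
    At fir: go left to iris.
      Visit iris.
      At iris: no left child.
      At iris: go right to reed.
        reed is a leaf — visit reed.
    At fir: go right to yew.
      Visit yew.
      At yew: go left to plum.
        plum is a leaf — visit plum.
      At yew: go right to fig.
        Visit fig.
        At fig: no left child.
        At fig: go right to moss.
          moss is a leaf — visit moss.
  At teak: go right to lime.
    lime is a leaf — visit lime.
Full pre-order sequence: sage, teak, fir, iris, reed, yew, plum, fig, moss, lime.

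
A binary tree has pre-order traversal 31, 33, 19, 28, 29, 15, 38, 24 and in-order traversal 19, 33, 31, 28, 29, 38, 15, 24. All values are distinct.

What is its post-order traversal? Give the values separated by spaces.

The first element of pre-order is the root; it splits in-order into left and right subtrees.
Root 31: left subtree has 2 nodes {19, 33}, right has 5 {28, 29, 38, 15, 24}.
  Root 33: left subtree has 1 node {19}, right has 0 { }.
  Root 28: left subtree has 0 nodes { }, right has 4 {29, 38, 15, 24}.
    Root 29: left subtree has 0 nodes { }, right has 3 {38, 15, 24}.
      Root 15: left subtree has 1 node {38}, right has 1 {24}.

19 33 38 24 15 29 28 31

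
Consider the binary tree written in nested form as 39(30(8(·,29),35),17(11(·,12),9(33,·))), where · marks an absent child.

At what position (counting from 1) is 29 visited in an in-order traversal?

In-order visits the left subtree, then the node, then the right subtree.
At 39: go left to 30.
  At 30: go left to 8.
    At 8: no left child.
    Visit 8.
    At 8: go right to 29.
      29 is a leaf — visit 29.
  Visit 30.
  At 30: go right to 35.
    35 is a leaf — visit 35.
Visit 39.
At 39: go right to 17.
  At 17: go left to 11.
    At 11: no left child.
    Visit 11.
    At 11: go right to 12.
      12 is a leaf — visit 12.
  Visit 17.
  At 17: go right to 9.
    At 9: go left to 33.
      33 is a leaf — visit 33.
    Visit 9.
    At 9: no right child.
Full in-order sequence: 8, 29, 30, 35, 39, 11, 12, 17, 33, 9.

2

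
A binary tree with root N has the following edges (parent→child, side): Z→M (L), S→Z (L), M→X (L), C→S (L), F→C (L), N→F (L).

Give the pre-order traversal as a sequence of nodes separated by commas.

Pre-order visits the node, then its left subtree, then its right subtree.
Visit N.
At N: go left to F.
  Visit F.
  At F: go left to C.
    Visit C.
    At C: go left to S.
      Visit S.
      At S: go left to Z.
        Visit Z.
        At Z: go left to M.
          Visit M.
          At M: go left to X.
            X is a leaf — visit X.
          At M: no right child.
        At Z: no right child.
      At S: no right child.
    At C: no right child.
  At F: no right child.
At N: no right child.

N, F, C, S, Z, M, X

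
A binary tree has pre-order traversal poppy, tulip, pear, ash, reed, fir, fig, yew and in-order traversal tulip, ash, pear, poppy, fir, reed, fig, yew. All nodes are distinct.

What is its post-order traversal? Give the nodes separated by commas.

ash, pear, tulip, fir, yew, fig, reed, poppy

The first element of pre-order is the root; it splits in-order into left and right subtrees.
Root poppy: left subtree has 3 nodes {tulip, ash, pear}, right has 4 {fir, reed, fig, yew}.
  Root tulip: left subtree has 0 nodes { }, right has 2 {ash, pear}.
    Root pear: left subtree has 1 node {ash}, right has 0 { }.
  Root reed: left subtree has 1 node {fir}, right has 2 {fig, yew}.
    Root fig: left subtree has 0 nodes { }, right has 1 {yew}.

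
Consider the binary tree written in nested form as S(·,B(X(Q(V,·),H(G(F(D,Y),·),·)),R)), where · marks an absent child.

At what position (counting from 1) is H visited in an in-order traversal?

9

In-order visits the left subtree, then the node, then the right subtree.
At S: no left child.
Visit S.
At S: go right to B.
  At B: go left to X.
    At X: go left to Q.
      At Q: go left to V.
        V is a leaf — visit V.
      Visit Q.
      At Q: no right child.
    Visit X.
    At X: go right to H.
      At H: go left to G.
        At G: go left to F.
          At F: go left to D.
            D is a leaf — visit D.
          Visit F.
          At F: go right to Y.
            Y is a leaf — visit Y.
        Visit G.
        At G: no right child.
      Visit H.
      At H: no right child.
  Visit B.
  At B: go right to R.
    R is a leaf — visit R.
Full in-order sequence: S, V, Q, X, D, F, Y, G, H, B, R.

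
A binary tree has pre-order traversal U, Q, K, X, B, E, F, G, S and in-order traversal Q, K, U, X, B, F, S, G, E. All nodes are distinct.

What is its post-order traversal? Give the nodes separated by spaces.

K Q S G F E B X U

The first element of pre-order is the root; it splits in-order into left and right subtrees.
Root U: left subtree has 2 nodes {Q, K}, right has 6 {X, B, F, S, G, E}.
  Root Q: left subtree has 0 nodes { }, right has 1 {K}.
  Root X: left subtree has 0 nodes { }, right has 5 {B, F, S, G, E}.
    Root B: left subtree has 0 nodes { }, right has 4 {F, S, G, E}.
      Root E: left subtree has 3 nodes {F, S, G}, right has 0 { }.
        Root F: left subtree has 0 nodes { }, right has 2 {S, G}.
          Root G: left subtree has 1 node {S}, right has 0 { }.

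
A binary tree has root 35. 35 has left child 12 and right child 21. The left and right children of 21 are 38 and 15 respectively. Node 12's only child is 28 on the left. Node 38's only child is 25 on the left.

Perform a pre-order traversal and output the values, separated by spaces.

35 12 28 21 38 25 15

Pre-order visits the node, then its left subtree, then its right subtree.
Visit 35.
At 35: go left to 12.
  Visit 12.
  At 12: go left to 28.
    28 is a leaf — visit 28.
  At 12: no right child.
At 35: go right to 21.
  Visit 21.
  At 21: go left to 38.
    Visit 38.
    At 38: go left to 25.
      25 is a leaf — visit 25.
    At 38: no right child.
  At 21: go right to 15.
    15 is a leaf — visit 15.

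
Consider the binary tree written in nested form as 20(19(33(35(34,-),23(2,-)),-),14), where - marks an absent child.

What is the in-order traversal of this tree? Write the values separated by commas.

In-order visits the left subtree, then the node, then the right subtree.
At 20: go left to 19.
  At 19: go left to 33.
    At 33: go left to 35.
      At 35: go left to 34.
        34 is a leaf — visit 34.
      Visit 35.
      At 35: no right child.
    Visit 33.
    At 33: go right to 23.
      At 23: go left to 2.
        2 is a leaf — visit 2.
      Visit 23.
      At 23: no right child.
  Visit 19.
  At 19: no right child.
Visit 20.
At 20: go right to 14.
  14 is a leaf — visit 14.

34, 35, 33, 2, 23, 19, 20, 14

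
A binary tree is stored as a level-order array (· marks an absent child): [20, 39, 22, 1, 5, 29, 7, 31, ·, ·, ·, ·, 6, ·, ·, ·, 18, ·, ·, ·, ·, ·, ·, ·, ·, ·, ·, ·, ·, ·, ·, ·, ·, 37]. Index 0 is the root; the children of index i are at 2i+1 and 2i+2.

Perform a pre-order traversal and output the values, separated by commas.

Pre-order visits the node, then its left subtree, then its right subtree.
Visit 20.
At 20: go left to 39.
  Visit 39.
  At 39: go left to 1.
    Visit 1.
    At 1: go left to 31.
      Visit 31.
      At 31: no left child.
      At 31: go right to 18.
        Visit 18.
        At 18: go left to 37.
          37 is a leaf — visit 37.
        At 18: no right child.
    At 1: no right child.
  At 39: go right to 5.
    5 is a leaf — visit 5.
At 20: go right to 22.
  Visit 22.
  At 22: go left to 29.
    Visit 29.
    At 29: no left child.
    At 29: go right to 6.
      6 is a leaf — visit 6.
  At 22: go right to 7.
    7 is a leaf — visit 7.

20, 39, 1, 31, 18, 37, 5, 22, 29, 6, 7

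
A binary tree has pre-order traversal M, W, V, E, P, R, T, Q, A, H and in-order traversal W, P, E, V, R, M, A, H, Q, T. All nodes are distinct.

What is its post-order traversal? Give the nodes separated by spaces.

P E R V W H A Q T M

The first element of pre-order is the root; it splits in-order into left and right subtrees.
Root M: left subtree has 5 nodes {W, P, E, V, R}, right has 4 {A, H, Q, T}.
  Root W: left subtree has 0 nodes { }, right has 4 {P, E, V, R}.
    Root V: left subtree has 2 nodes {P, E}, right has 1 {R}.
      Root E: left subtree has 1 node {P}, right has 0 { }.
  Root T: left subtree has 3 nodes {A, H, Q}, right has 0 { }.
    Root Q: left subtree has 2 nodes {A, H}, right has 0 { }.
      Root A: left subtree has 0 nodes { }, right has 1 {H}.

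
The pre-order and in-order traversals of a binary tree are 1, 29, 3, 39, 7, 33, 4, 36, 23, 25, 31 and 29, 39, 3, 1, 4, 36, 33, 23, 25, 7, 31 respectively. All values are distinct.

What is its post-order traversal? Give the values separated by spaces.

39 3 29 36 4 25 23 33 31 7 1

The first element of pre-order is the root; it splits in-order into left and right subtrees.
Root 1: left subtree has 3 nodes {29, 39, 3}, right has 7 {4, 36, 33, 23, 25, 7, 31}.
  Root 29: left subtree has 0 nodes { }, right has 2 {39, 3}.
    Root 3: left subtree has 1 node {39}, right has 0 { }.
  Root 7: left subtree has 5 nodes {4, 36, 33, 23, 25}, right has 1 {31}.
    Root 33: left subtree has 2 nodes {4, 36}, right has 2 {23, 25}.
      Root 4: left subtree has 0 nodes { }, right has 1 {36}.
      Root 23: left subtree has 0 nodes { }, right has 1 {25}.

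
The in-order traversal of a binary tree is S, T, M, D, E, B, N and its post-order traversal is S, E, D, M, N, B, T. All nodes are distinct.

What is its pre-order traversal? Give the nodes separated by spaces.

T S B M D E N

The last element of post-order is the root; it splits in-order into left and right subtrees.
Root T: left subtree has 1 node {S}, right has 5 {M, D, E, B, N}.
  Root B: left subtree has 3 nodes {M, D, E}, right has 1 {N}.
    Root M: left subtree has 0 nodes { }, right has 2 {D, E}.
      Root D: left subtree has 0 nodes { }, right has 1 {E}.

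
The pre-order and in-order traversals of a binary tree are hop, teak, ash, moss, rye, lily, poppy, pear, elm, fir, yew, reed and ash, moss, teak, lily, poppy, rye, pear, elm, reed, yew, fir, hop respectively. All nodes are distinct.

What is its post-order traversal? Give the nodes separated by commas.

moss, ash, poppy, lily, reed, yew, fir, elm, pear, rye, teak, hop

The first element of pre-order is the root; it splits in-order into left and right subtrees.
Root hop: left subtree has 11 nodes {ash, moss, teak, lily, poppy, rye, pear, elm, reed, yew, fir}, right has 0 { }.
  Root teak: left subtree has 2 nodes {ash, moss}, right has 8 {lily, poppy, rye, pear, elm, reed, yew, fir}.
    Root ash: left subtree has 0 nodes { }, right has 1 {moss}.
    Root rye: left subtree has 2 nodes {lily, poppy}, right has 5 {pear, elm, reed, yew, fir}.
      Root lily: left subtree has 0 nodes { }, right has 1 {poppy}.
      Root pear: left subtree has 0 nodes { }, right has 4 {elm, reed, yew, fir}.
        Root elm: left subtree has 0 nodes { }, right has 3 {reed, yew, fir}.
          Root fir: left subtree has 2 nodes {reed, yew}, right has 0 { }.
            Root yew: left subtree has 1 node {reed}, right has 0 { }.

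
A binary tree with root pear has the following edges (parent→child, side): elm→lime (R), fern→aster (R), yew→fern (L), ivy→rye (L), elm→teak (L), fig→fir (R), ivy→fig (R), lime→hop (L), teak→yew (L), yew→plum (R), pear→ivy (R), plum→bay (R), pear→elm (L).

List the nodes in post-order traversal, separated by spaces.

aster fern bay plum yew teak hop lime elm rye fir fig ivy pear

Post-order visits the left subtree, then the right subtree, then the node.
At pear: go left to elm.
  At elm: go left to teak.
    At teak: go left to yew.
      At yew: go left to fern.
        At fern: no left child.
        At fern: go right to aster.
          aster is a leaf — visit aster.
        Visit fern.
      At yew: go right to plum.
        At plum: no left child.
        At plum: go right to bay.
          bay is a leaf — visit bay.
        Visit plum.
      Visit yew.
    At teak: no right child.
    Visit teak.
  At elm: go right to lime.
    At lime: go left to hop.
      hop is a leaf — visit hop.
    At lime: no right child.
    Visit lime.
  Visit elm.
At pear: go right to ivy.
  At ivy: go left to rye.
    rye is a leaf — visit rye.
  At ivy: go right to fig.
    At fig: no left child.
    At fig: go right to fir.
      fir is a leaf — visit fir.
    Visit fig.
  Visit ivy.
Visit pear.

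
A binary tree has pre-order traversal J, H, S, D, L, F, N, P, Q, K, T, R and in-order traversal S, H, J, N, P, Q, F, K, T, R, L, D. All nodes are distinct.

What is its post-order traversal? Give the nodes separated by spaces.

The first element of pre-order is the root; it splits in-order into left and right subtrees.
Root J: left subtree has 2 nodes {S, H}, right has 9 {N, P, Q, F, K, T, R, L, D}.
  Root H: left subtree has 1 node {S}, right has 0 { }.
  Root D: left subtree has 8 nodes {N, P, Q, F, K, T, R, L}, right has 0 { }.
    Root L: left subtree has 7 nodes {N, P, Q, F, K, T, R}, right has 0 { }.
      Root F: left subtree has 3 nodes {N, P, Q}, right has 3 {K, T, R}.
        Root N: left subtree has 0 nodes { }, right has 2 {P, Q}.
          Root P: left subtree has 0 nodes { }, right has 1 {Q}.
        Root K: left subtree has 0 nodes { }, right has 2 {T, R}.
          Root T: left subtree has 0 nodes { }, right has 1 {R}.

S H Q P N R T K F L D J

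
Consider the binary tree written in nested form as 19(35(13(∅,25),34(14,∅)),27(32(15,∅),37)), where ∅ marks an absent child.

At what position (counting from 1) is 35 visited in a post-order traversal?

5

Post-order visits the left subtree, then the right subtree, then the node.
At 19: go left to 35.
  At 35: go left to 13.
    At 13: no left child.
    At 13: go right to 25.
      25 is a leaf — visit 25.
    Visit 13.
  At 35: go right to 34.
    At 34: go left to 14.
      14 is a leaf — visit 14.
    At 34: no right child.
    Visit 34.
  Visit 35.
At 19: go right to 27.
  At 27: go left to 32.
    At 32: go left to 15.
      15 is a leaf — visit 15.
    At 32: no right child.
    Visit 32.
  At 27: go right to 37.
    37 is a leaf — visit 37.
  Visit 27.
Visit 19.
Full post-order sequence: 25, 13, 14, 34, 35, 15, 32, 37, 27, 19.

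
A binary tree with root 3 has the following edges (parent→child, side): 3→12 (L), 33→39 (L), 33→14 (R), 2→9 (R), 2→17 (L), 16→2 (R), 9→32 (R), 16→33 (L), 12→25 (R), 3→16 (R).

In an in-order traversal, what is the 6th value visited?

In-order visits the left subtree, then the node, then the right subtree.
At 3: go left to 12.
  At 12: no left child.
  Visit 12.
  At 12: go right to 25.
    25 is a leaf — visit 25.
Visit 3.
At 3: go right to 16.
  At 16: go left to 33.
    At 33: go left to 39.
      39 is a leaf — visit 39.
    Visit 33.
    At 33: go right to 14.
      14 is a leaf — visit 14.
  Visit 16.
  At 16: go right to 2.
    At 2: go left to 17.
      17 is a leaf — visit 17.
    Visit 2.
    At 2: go right to 9.
      At 9: no left child.
      Visit 9.
      At 9: go right to 32.
        32 is a leaf — visit 32.
Full in-order sequence: 12, 25, 3, 39, 33, 14, 16, 17, 2, 9, 32.

14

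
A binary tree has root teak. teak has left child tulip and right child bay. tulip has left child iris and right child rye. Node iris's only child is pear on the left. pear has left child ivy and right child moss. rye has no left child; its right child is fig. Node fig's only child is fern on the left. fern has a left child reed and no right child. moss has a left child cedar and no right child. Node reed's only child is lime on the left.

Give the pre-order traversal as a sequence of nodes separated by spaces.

teak tulip iris pear ivy moss cedar rye fig fern reed lime bay

Pre-order visits the node, then its left subtree, then its right subtree.
Visit teak.
At teak: go left to tulip.
  Visit tulip.
  At tulip: go left to iris.
    Visit iris.
    At iris: go left to pear.
      Visit pear.
      At pear: go left to ivy.
        ivy is a leaf — visit ivy.
      At pear: go right to moss.
        Visit moss.
        At moss: go left to cedar.
          cedar is a leaf — visit cedar.
        At moss: no right child.
    At iris: no right child.
  At tulip: go right to rye.
    Visit rye.
    At rye: no left child.
    At rye: go right to fig.
      Visit fig.
      At fig: go left to fern.
        Visit fern.
        At fern: go left to reed.
          Visit reed.
          At reed: go left to lime.
            lime is a leaf — visit lime.
          At reed: no right child.
        At fern: no right child.
      At fig: no right child.
At teak: go right to bay.
  bay is a leaf — visit bay.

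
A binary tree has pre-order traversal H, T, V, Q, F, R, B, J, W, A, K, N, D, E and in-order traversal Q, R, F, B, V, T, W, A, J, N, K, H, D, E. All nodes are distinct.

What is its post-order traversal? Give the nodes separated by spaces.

The first element of pre-order is the root; it splits in-order into left and right subtrees.
Root H: left subtree has 11 nodes {Q, R, F, B, V, T, W, A, J, N, K}, right has 2 {D, E}.
  Root T: left subtree has 5 nodes {Q, R, F, B, V}, right has 5 {W, A, J, N, K}.
    Root V: left subtree has 4 nodes {Q, R, F, B}, right has 0 { }.
      Root Q: left subtree has 0 nodes { }, right has 3 {R, F, B}.
        Root F: left subtree has 1 node {R}, right has 1 {B}.
    Root J: left subtree has 2 nodes {W, A}, right has 2 {N, K}.
      Root W: left subtree has 0 nodes { }, right has 1 {A}.
      Root K: left subtree has 1 node {N}, right has 0 { }.
  Root D: left subtree has 0 nodes { }, right has 1 {E}.

R B F Q V A W N K J T E D H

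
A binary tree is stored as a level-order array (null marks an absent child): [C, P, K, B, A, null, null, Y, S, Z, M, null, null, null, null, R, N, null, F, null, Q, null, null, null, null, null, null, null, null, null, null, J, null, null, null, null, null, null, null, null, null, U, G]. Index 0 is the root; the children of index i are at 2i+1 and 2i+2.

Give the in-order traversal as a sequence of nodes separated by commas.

In-order visits the left subtree, then the node, then the right subtree.
At C: go left to P.
  At P: go left to B.
    At B: go left to Y.
      At Y: go left to R.
        At R: go left to J.
          J is a leaf — visit J.
        Visit R.
        At R: no right child.
      Visit Y.
      At Y: go right to N.
        N is a leaf — visit N.
    Visit B.
    At B: go right to S.
      At S: no left child.
      Visit S.
      At S: go right to F.
        F is a leaf — visit F.
  Visit P.
  At P: go right to A.
    At A: go left to Z.
      At Z: no left child.
      Visit Z.
      At Z: go right to Q.
        At Q: go left to U.
          U is a leaf — visit U.
        Visit Q.
        At Q: go right to G.
          G is a leaf — visit G.
    Visit A.
    At A: go right to M.
      M is a leaf — visit M.
Visit C.
At C: go right to K.
  K is a leaf — visit K.

J, R, Y, N, B, S, F, P, Z, U, Q, G, A, M, C, K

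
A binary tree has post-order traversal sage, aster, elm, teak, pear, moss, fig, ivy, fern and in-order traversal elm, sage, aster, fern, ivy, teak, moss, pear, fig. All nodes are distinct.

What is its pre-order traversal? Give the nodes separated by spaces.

fern elm aster sage ivy fig moss teak pear

The last element of post-order is the root; it splits in-order into left and right subtrees.
Root fern: left subtree has 3 nodes {elm, sage, aster}, right has 5 {ivy, teak, moss, pear, fig}.
  Root elm: left subtree has 0 nodes { }, right has 2 {sage, aster}.
    Root aster: left subtree has 1 node {sage}, right has 0 { }.
  Root ivy: left subtree has 0 nodes { }, right has 4 {teak, moss, pear, fig}.
    Root fig: left subtree has 3 nodes {teak, moss, pear}, right has 0 { }.
      Root moss: left subtree has 1 node {teak}, right has 1 {pear}.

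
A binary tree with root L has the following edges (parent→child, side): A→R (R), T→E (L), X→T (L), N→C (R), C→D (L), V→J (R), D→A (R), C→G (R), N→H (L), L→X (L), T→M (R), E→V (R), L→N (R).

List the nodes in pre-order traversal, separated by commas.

Pre-order visits the node, then its left subtree, then its right subtree.
Visit L.
At L: go left to X.
  Visit X.
  At X: go left to T.
    Visit T.
    At T: go left to E.
      Visit E.
      At E: no left child.
      At E: go right to V.
        Visit V.
        At V: no left child.
        At V: go right to J.
          J is a leaf — visit J.
    At T: go right to M.
      M is a leaf — visit M.
  At X: no right child.
At L: go right to N.
  Visit N.
  At N: go left to H.
    H is a leaf — visit H.
  At N: go right to C.
    Visit C.
    At C: go left to D.
      Visit D.
      At D: no left child.
      At D: go right to A.
        Visit A.
        At A: no left child.
        At A: go right to R.
          R is a leaf — visit R.
    At C: go right to G.
      G is a leaf — visit G.

L, X, T, E, V, J, M, N, H, C, D, A, R, G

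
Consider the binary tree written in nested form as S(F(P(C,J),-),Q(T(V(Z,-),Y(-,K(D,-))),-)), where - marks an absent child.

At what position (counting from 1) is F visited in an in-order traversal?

In-order visits the left subtree, then the node, then the right subtree.
At S: go left to F.
  At F: go left to P.
    At P: go left to C.
      C is a leaf — visit C.
    Visit P.
    At P: go right to J.
      J is a leaf — visit J.
  Visit F.
  At F: no right child.
Visit S.
At S: go right to Q.
  At Q: go left to T.
    At T: go left to V.
      At V: go left to Z.
        Z is a leaf — visit Z.
      Visit V.
      At V: no right child.
    Visit T.
    At T: go right to Y.
      At Y: no left child.
      Visit Y.
      At Y: go right to K.
        At K: go left to D.
          D is a leaf — visit D.
        Visit K.
        At K: no right child.
  Visit Q.
  At Q: no right child.
Full in-order sequence: C, P, J, F, S, Z, V, T, Y, D, K, Q.

4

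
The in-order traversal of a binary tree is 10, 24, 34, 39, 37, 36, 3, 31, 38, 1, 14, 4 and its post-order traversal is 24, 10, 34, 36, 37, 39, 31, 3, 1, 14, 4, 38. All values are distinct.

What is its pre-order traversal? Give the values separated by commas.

38, 3, 39, 34, 10, 24, 37, 36, 31, 4, 14, 1

The last element of post-order is the root; it splits in-order into left and right subtrees.
Root 38: left subtree has 8 nodes {10, 24, 34, 39, 37, 36, 3, 31}, right has 3 {1, 14, 4}.
  Root 3: left subtree has 6 nodes {10, 24, 34, 39, 37, 36}, right has 1 {31}.
    Root 39: left subtree has 3 nodes {10, 24, 34}, right has 2 {37, 36}.
      Root 34: left subtree has 2 nodes {10, 24}, right has 0 { }.
        Root 10: left subtree has 0 nodes { }, right has 1 {24}.
      Root 37: left subtree has 0 nodes { }, right has 1 {36}.
  Root 4: left subtree has 2 nodes {1, 14}, right has 0 { }.
    Root 14: left subtree has 1 node {1}, right has 0 { }.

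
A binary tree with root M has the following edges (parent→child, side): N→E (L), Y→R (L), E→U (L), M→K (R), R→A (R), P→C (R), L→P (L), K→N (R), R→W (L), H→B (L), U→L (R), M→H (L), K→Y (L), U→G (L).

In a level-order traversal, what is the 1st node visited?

M

Level-order visits nodes level by level from the root, left to right within each level.
Level 0: M
Level 1: H, K
Level 2: B, Y, N
Level 3: R, E
Level 4: W, A, U
Level 5: G, L
Level 6: P
Level 7: C
Full level-order sequence: M, H, K, B, Y, N, R, E, W, A, U, G, L, P, C.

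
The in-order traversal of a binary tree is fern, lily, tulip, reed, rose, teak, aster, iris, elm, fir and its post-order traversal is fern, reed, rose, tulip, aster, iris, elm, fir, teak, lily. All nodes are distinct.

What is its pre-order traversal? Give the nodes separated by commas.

The last element of post-order is the root; it splits in-order into left and right subtrees.
Root lily: left subtree has 1 node {fern}, right has 8 {tulip, reed, rose, teak, aster, iris, elm, fir}.
  Root teak: left subtree has 3 nodes {tulip, reed, rose}, right has 4 {aster, iris, elm, fir}.
    Root tulip: left subtree has 0 nodes { }, right has 2 {reed, rose}.
      Root rose: left subtree has 1 node {reed}, right has 0 { }.
    Root fir: left subtree has 3 nodes {aster, iris, elm}, right has 0 { }.
      Root elm: left subtree has 2 nodes {aster, iris}, right has 0 { }.
        Root iris: left subtree has 1 node {aster}, right has 0 { }.

lily, fern, teak, tulip, rose, reed, fir, elm, iris, aster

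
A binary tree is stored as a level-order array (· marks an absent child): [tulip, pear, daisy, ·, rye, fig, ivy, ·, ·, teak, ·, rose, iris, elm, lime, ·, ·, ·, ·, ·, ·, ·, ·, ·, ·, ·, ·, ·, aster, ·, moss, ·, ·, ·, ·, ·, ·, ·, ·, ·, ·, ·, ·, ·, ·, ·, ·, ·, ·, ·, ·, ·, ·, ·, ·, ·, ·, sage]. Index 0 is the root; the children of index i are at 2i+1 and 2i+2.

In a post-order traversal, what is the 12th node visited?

Post-order visits the left subtree, then the right subtree, then the node.
At tulip: go left to pear.
  At pear: no left child.
  At pear: go right to rye.
    At rye: go left to teak.
      teak is a leaf — visit teak.
    At rye: no right child.
    Visit rye.
  Visit pear.
At tulip: go right to daisy.
  At daisy: go left to fig.
    At fig: go left to rose.
      rose is a leaf — visit rose.
    At fig: go right to iris.
      iris is a leaf — visit iris.
    Visit fig.
  At daisy: go right to ivy.
    At ivy: go left to elm.
      At elm: no left child.
      At elm: go right to aster.
        At aster: go left to sage.
          sage is a leaf — visit sage.
        At aster: no right child.
        Visit aster.
      Visit elm.
    At ivy: go right to lime.
      At lime: no left child.
      At lime: go right to moss.
        moss is a leaf — visit moss.
      Visit lime.
    Visit ivy.
  Visit daisy.
Visit tulip.
Full post-order sequence: teak, rye, pear, rose, iris, fig, sage, aster, elm, moss, lime, ivy, daisy, tulip.

ivy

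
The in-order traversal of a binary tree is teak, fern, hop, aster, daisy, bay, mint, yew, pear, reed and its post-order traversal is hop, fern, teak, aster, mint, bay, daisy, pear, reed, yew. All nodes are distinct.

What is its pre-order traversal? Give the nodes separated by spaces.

yew daisy aster teak fern hop bay mint reed pear

The last element of post-order is the root; it splits in-order into left and right subtrees.
Root yew: left subtree has 7 nodes {teak, fern, hop, aster, daisy, bay, mint}, right has 2 {pear, reed}.
  Root daisy: left subtree has 4 nodes {teak, fern, hop, aster}, right has 2 {bay, mint}.
    Root aster: left subtree has 3 nodes {teak, fern, hop}, right has 0 { }.
      Root teak: left subtree has 0 nodes { }, right has 2 {fern, hop}.
        Root fern: left subtree has 0 nodes { }, right has 1 {hop}.
    Root bay: left subtree has 0 nodes { }, right has 1 {mint}.
  Root reed: left subtree has 1 node {pear}, right has 0 { }.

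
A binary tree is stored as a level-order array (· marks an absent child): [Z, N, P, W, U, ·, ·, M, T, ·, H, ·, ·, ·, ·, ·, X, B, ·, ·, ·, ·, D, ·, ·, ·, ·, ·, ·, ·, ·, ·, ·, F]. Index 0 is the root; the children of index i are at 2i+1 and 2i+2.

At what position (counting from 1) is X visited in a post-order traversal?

Post-order visits the left subtree, then the right subtree, then the node.
At Z: go left to N.
  At N: go left to W.
    At W: go left to M.
      At M: no left child.
      At M: go right to X.
        At X: go left to F.
          F is a leaf — visit F.
        At X: no right child.
        Visit X.
      Visit M.
    At W: go right to T.
      At T: go left to B.
        B is a leaf — visit B.
      At T: no right child.
      Visit T.
    Visit W.
  At N: go right to U.
    At U: no left child.
    At U: go right to H.
      At H: no left child.
      At H: go right to D.
        D is a leaf — visit D.
      Visit H.
    Visit U.
  Visit N.
At Z: go right to P.
  P is a leaf — visit P.
Visit Z.
Full post-order sequence: F, X, M, B, T, W, D, H, U, N, P, Z.

2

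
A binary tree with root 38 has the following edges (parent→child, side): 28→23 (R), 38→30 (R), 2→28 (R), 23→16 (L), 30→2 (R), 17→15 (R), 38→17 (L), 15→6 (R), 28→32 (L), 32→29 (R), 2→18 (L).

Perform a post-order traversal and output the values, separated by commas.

Post-order visits the left subtree, then the right subtree, then the node.
At 38: go left to 17.
  At 17: no left child.
  At 17: go right to 15.
    At 15: no left child.
    At 15: go right to 6.
      6 is a leaf — visit 6.
    Visit 15.
  Visit 17.
At 38: go right to 30.
  At 30: no left child.
  At 30: go right to 2.
    At 2: go left to 18.
      18 is a leaf — visit 18.
    At 2: go right to 28.
      At 28: go left to 32.
        At 32: no left child.
        At 32: go right to 29.
          29 is a leaf — visit 29.
        Visit 32.
      At 28: go right to 23.
        At 23: go left to 16.
          16 is a leaf — visit 16.
        At 23: no right child.
        Visit 23.
      Visit 28.
    Visit 2.
  Visit 30.
Visit 38.

6, 15, 17, 18, 29, 32, 16, 23, 28, 2, 30, 38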